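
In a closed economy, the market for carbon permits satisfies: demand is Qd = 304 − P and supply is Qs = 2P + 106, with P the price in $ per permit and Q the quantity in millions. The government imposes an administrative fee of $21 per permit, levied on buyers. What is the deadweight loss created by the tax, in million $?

Before the tax: set 304 − P = 2P + 106 → P* = $66, Q* = 238.
With the tax collected from buyers, demand (in seller-price terms) shifts: Qd = 304 − (P + 21).
New equilibrium: buyers pay $80, sellers receive $59, Q = 224. (Wedge: Pb − Ps = 21.)
Quantity falls by |ΔQ| = |238 − 224| = 14.
DWL = ½ · t · |ΔQ| = ½ · 21 · 14 = $147.

Deadweight loss = $147 million.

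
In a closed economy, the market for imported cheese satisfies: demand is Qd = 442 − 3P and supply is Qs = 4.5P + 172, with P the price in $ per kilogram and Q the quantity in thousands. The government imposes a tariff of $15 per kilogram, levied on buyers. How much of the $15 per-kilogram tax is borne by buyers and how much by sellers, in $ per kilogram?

Buyers bear $9 per kilogram; sellers bear $6 per kilogram.

Without the tax, 442 − 3P = 4.5P + 172 gives 7.5P = 270, so P* = $36 and Q* = 334.
With the tax collected from buyers, demand (in seller-price terms) shifts: Qd = 442 − 3(P + 15).
Solving gives Q = 307 with buyers paying $45 and sellers receiving $30 (the $15 wedge).
Burden on buyers: $9; on sellers: $6. (They sum to $15.)
The less price-elastic side of the market bears the larger share of a per-unit tax.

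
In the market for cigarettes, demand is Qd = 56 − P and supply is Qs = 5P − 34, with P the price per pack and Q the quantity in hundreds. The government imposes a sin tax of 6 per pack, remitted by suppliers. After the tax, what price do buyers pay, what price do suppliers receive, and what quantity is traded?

Buyers pay 20; suppliers receive 14; quantity = 36.

Without the tax, 56 − P = 5P − 34 gives 6P = 90, so P* = 15 and Q* = 41.
With the tax collected from suppliers, supply shifts: Qs = 5(P − 6) − 34.
New equilibrium: buyers pay 20, suppliers receive 14, Q = 36. (Wedge: Pb − Ps = 6.)
The less price-elastic side of the market bears the larger share of a per-unit tax.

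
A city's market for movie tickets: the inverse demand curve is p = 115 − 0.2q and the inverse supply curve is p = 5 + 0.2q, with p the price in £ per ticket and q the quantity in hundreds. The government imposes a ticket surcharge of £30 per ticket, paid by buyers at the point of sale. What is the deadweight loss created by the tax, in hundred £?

Rewrite in direct form: qd = 575 − 5p and qs = 5p − 25.
Without the tax, 575 − 5p = 5p − 25 gives 10p = 600, so p* = £60 and q* = 275.
With the tax collected from buyers, demand (in seller-price terms) shifts: qd = 575 − 5(p + 30).
Solving gives q = 200 with buyers paying £75 and sellers receiving £45 (the £30 wedge).
Quantity falls by |ΔQ| = |275 − 200| = 75.
DWL = ½ · t · |ΔQ| = ½ · 30 · 75 = £1125.

Deadweight loss = £1125 hundred.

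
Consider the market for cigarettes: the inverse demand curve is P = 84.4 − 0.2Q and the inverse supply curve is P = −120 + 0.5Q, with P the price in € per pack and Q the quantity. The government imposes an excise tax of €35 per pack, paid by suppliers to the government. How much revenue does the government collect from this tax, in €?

Tax revenue = €8470.

Inverting to Q(P) form: Qd = 422 − 5P; Qs = 2P + 240.
Without the tax, 422 − 5P = 2P + 240 gives 7P = 182, so P* = €26 and Q* = 292.
With the tax collected from suppliers, supply shifts: Qs = 2(P − 35) + 240.
New equilibrium: buyers pay €36, suppliers receive €1, Q = 242. (Wedge: Pb − Ps = 35.)
Revenue = t · Q = 35 · 242 = €8470.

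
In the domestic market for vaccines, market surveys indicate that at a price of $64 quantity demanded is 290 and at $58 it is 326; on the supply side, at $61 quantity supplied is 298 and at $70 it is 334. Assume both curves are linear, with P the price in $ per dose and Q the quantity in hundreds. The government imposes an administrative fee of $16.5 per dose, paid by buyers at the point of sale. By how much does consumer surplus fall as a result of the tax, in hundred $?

Demand slope: (326 − 290)/(58 − 64) = -6, so Qd = 674 − 6P.
Supply slope: (334 − 298)/(70 − 61) = 4, so Qs = 4P + 54.
Before the tax: set 674 − 6P = 4P + 54 → P* = $62, Q* = 302.
With the tax collected from buyers, demand (in seller-price terms) shifts: Qd = 674 − 6(P + 16.5).
New equilibrium: buyers pay $68.6, suppliers receive $52.1, Q = 262.4. (Wedge: Pb − Ps = 16.5.)
ΔCS is the trapezoid between Q = 262.4 and Q = 302 of height $6.6: ½ · (302 + 262.4) · 6.6 = $1862.52.

Consumer surplus falls by $1862.52 hundred.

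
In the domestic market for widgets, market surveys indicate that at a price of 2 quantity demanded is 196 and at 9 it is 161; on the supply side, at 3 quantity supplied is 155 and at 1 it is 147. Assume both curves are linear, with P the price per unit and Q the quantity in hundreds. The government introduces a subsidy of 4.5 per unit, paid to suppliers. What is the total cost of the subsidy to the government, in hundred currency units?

Government outlay = 814.5 hundred.

Demand slope: (161 − 196)/(9 − 2) = -5, so Qd = 206 − 5P.
Supply slope: (147 − 155)/(1 − 3) = 4, so Qs = 4P + 143.
Without the subsidy, 206 − 5P = 4P + 143 gives 9P = 63, so P* = 7 and Q* = 171.
With a per-unit subsidy paid to suppliers, each receives P + 4.5 per unit sold, so supply becomes Qs = 4(P + 4.5) + 143.
Solving gives Q = 181 with consumers paying 5 and suppliers receiving 9.5 (the 4.5 wedge).
Outlay = t · Q = 4.5 · 181 = 814.5.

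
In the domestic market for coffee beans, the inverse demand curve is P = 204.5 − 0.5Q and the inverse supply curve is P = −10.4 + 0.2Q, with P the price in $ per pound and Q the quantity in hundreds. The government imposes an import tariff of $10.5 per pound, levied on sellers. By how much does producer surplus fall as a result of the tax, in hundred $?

Producer surplus falls by $898.5 hundred.

Rewrite in direct form: Qd = 409 − 2P and Qs = 5P + 52.
Before the tax: set 409 − 2P = 5P + 52 → P* = $51, Q* = 307.
With the tax collected from sellers, supply shifts: Qs = 5(P − 10.5) + 52.
New equilibrium: buyers pay $58.5, sellers receive $48, Q = 292. (Wedge: Pb − Ps = 10.5.)
ΔPS is the trapezoid between Q = 292 and Q = 307 of height $3: ½ · (307 + 292) · 3 = $898.5.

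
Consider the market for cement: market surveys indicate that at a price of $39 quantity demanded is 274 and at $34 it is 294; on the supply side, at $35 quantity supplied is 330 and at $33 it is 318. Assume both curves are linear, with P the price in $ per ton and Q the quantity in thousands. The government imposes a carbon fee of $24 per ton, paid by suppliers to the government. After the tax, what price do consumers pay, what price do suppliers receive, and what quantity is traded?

Consumers pay $45.4; suppliers receive $21.4; quantity = 248.4.

Demand slope: (294 − 274)/(34 − 39) = -4, so Qd = 430 − 4P.
Supply slope: (318 − 330)/(33 − 35) = 6, so Qs = 6P + 120.
Before the tax: set 430 − 4P = 6P + 120 → P* = $31, Q* = 306.
With the tax collected from suppliers, supply shifts: Qs = 6(P − 24) + 120.
New equilibrium: consumers pay $45.4, suppliers receive $21.4, Q = 248.4. (Wedge: Pb − Ps = 24.)
The less price-elastic side of the market bears the larger share of a per-unit tax.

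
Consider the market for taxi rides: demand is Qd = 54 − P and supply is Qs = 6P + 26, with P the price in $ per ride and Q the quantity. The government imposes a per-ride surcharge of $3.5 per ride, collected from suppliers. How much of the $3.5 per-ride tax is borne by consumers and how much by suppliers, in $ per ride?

Without the tax, 54 − P = 6P + 26 gives 7P = 28, so P* = $4 and Q* = 50.
With the tax collected from suppliers, supply shifts: Qs = 6(P − 3.5) + 26.
New equilibrium: consumers pay $7, suppliers receive $3.5, Q = 47. (Wedge: Pb − Ps = 3.5.)
Burden on consumers: $3; on suppliers: $0.5. (They sum to $3.5.)

Consumers bear $3 per ride; suppliers bear $0.5 per ride.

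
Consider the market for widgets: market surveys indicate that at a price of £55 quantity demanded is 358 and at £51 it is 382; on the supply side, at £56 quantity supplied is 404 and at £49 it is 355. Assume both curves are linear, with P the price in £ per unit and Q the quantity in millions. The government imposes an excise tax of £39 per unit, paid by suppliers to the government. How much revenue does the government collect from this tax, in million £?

Demand slope: (382 − 358)/(51 − 55) = -6, so Qd = 688 − 6P.
Supply slope: (355 − 404)/(49 − 56) = 7, so Qs = 7P + 12.
Before the tax: set 688 − 6P = 7P + 12 → P* = £52, Q* = 376.
With the tax collected from suppliers, supply shifts: Qs = 7(P − 39) + 12.
Solving gives Q = 250 with buyers paying £73 and suppliers receiving £34 (the £39 wedge).
Revenue = t · Q = 39 · 250 = £9750.

Tax revenue = £9750 million.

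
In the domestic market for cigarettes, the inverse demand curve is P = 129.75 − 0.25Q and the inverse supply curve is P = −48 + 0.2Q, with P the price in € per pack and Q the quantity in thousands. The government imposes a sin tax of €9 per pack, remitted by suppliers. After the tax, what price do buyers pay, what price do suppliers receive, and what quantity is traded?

Buyers pay €36; suppliers receive €27; quantity = 375.

Inverting to Q(P) form: Qd = 519 − 4P; Qs = 5P + 240.
Without the tax, 519 − 4P = 5P + 240 gives 9P = 279, so P* = €31 and Q* = 395.
With the tax collected from suppliers, supply shifts: Qs = 5(P − 9) + 240.
Solving gives Q = 375 with buyers paying €36 and suppliers receiving €27 (the €9 wedge).
The less price-elastic side of the market bears the larger share of a per-unit tax.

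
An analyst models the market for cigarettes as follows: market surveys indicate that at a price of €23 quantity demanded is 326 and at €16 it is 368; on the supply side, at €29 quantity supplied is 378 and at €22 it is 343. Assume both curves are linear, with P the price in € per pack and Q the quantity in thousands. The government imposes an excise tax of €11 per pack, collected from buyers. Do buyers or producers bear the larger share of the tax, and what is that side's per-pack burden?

Producers bear the larger share: €6 per pack.

Demand slope: (368 − 326)/(16 − 23) = -6, so Qd = 464 − 6P.
Supply slope: (343 − 378)/(22 − 29) = 5, so Qs = 5P + 233.
Without the tax, 464 − 6P = 5P + 233 gives 11P = 231, so P* = €21 and Q* = 338.
With the tax collected from buyers, demand (in seller-price terms) shifts: Qd = 464 − 6(P + 11).
Solving gives Q = 308 with buyers paying €26 and producers receiving €15 (the €11 wedge).
Per-pack burden: buyers €5, producers €6.
Producers take the larger share because supply is less price-elastic here (demand slope 6 vs supply slope 5).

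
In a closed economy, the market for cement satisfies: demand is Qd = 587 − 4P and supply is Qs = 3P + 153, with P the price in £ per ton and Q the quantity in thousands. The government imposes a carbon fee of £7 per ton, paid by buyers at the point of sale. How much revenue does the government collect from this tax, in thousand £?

Tax revenue = £2289 thousand.

Without the tax, 587 − 4P = 3P + 153 gives 7P = 434, so P* = £62 and Q* = 339.
With the tax collected from buyers, demand (in seller-price terms) shifts: Qd = 587 − 4(P + 7).
New equilibrium: buyers pay £65, suppliers receive £58, Q = 327. (Wedge: Pb − Ps = 7.)
Revenue = t · Q = 7 · 327 = £2289.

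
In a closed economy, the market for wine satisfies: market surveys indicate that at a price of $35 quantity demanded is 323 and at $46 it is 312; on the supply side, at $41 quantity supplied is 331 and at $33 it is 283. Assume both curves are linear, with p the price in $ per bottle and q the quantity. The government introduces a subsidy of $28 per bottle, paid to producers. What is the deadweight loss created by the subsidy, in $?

Demand slope: (312 − 323)/(46 − 35) = -1, so qd = 358 − p.
Supply slope: (283 − 331)/(33 − 41) = 6, so qs = 6p + 85.
Before the subsidy: set 358 − p = 6p + 85 → p* = $39, q* = 319.
With a per-unit subsidy paid to producers, each receives p + 28 per unit sold, so supply becomes qs = 6(p + 28) + 85.
Solving gives q = 343 with buyers paying $15 and producers receiving $43 (the $28 wedge).
Quantity rises by |ΔQ| = |319 − 343| = 24.
DWL = ½ · t · |ΔQ| = ½ · 28 · 24 = $336.

Deadweight loss = $336.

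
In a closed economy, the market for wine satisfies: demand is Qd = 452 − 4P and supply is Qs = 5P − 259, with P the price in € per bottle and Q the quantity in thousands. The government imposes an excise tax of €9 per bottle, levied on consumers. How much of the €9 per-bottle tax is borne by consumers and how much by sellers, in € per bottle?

Consumers bear €5 per bottle; sellers bear €4 per bottle.

Before the tax: set 452 − 4P = 5P − 259 → P* = €79, Q* = 136.
With the tax collected from consumers, demand (in seller-price terms) shifts: Qd = 452 − 4(P + 9).
Solving gives Q = 116 with consumers paying €84 and sellers receiving €75 (the €9 wedge).
Burden on consumers: €5; on sellers: €4. (They sum to €9.)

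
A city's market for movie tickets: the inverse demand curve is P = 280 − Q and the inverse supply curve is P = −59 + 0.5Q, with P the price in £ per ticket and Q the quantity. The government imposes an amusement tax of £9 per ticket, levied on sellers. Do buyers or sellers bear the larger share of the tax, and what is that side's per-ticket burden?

Buyers bear the larger share: £6 per ticket.

Rewrite in direct form: Qd = 280 − P and Qs = 2P + 118.
Before the tax: set 280 − P = 2P + 118 → P* = £54, Q* = 226.
With the tax collected from sellers, supply shifts: Qs = 2(P − 9) + 118.
New equilibrium: buyers pay £60, sellers receive £51, Q = 220. (Wedge: Pb − Ps = 9.)
Per-ticket burden: buyers £6, sellers £3.
Buyers take the larger share because demand is less price-elastic here (demand slope 1 vs supply slope 2).
The less price-elastic side of the market bears the larger share of a per-unit tax.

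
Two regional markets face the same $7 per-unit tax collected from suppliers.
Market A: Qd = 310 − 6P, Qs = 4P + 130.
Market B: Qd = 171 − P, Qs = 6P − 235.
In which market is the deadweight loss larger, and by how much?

Market A, by $37.8.

Market A: pre-tax P* = $18, Q* = 202; post-tax Q = 185.2; deadweight loss = $58.8.
Market B: pre-tax P* = $58, Q* = 113; post-tax Q = 107; deadweight loss = $21.
Difference: $58.8 vs $21 → market A is larger by $37.8.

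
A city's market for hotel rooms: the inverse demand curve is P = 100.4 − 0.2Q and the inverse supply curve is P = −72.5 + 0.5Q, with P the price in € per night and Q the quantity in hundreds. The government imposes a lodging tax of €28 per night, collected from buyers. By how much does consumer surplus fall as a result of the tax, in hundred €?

Inverting to Q(P) form: Qd = 502 − 5P; Qs = 2P + 145.
Before the tax: set 502 − 5P = 2P + 145 → P* = €51, Q* = 247.
With the tax collected from buyers, demand (in seller-price terms) shifts: Qd = 502 − 5(P + 28).
Solving gives Q = 207 with buyers paying €59 and suppliers receiving €31 (the €28 wedge).
ΔCS is the trapezoid between Q = 207 and Q = 247 of height €8: ½ · (247 + 207) · 8 = €1816.

Consumer surplus falls by €1816 hundred.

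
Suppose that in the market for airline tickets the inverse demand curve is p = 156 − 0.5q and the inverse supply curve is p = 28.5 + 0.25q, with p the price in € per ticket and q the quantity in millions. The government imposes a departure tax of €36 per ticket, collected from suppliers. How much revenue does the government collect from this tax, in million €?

Inverting to q(p) form: qd = 312 − 2p; qs = 4p − 114.
Without the tax, 312 − 2p = 4p − 114 gives 6p = 426, so p* = €71 and q* = 170.
With the tax collected from suppliers, supply shifts: qs = 4(p − 36) − 114.
New equilibrium: consumers pay €95, suppliers receive €59, q = 122. (Wedge: pb − ps = 36.)
Revenue = t · Q = 36 · 122 = €4392.

Tax revenue = €4392 million.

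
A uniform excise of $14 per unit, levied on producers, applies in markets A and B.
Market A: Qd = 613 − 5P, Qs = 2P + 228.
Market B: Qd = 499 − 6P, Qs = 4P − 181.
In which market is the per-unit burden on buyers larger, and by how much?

Market A: pre-tax P* = $55, Q* = 338; post-tax Q = 318; per-unit burden on buyers = $4.
Market B: pre-tax P* = $68, Q* = 91; post-tax Q = 57.4; per-unit burden on buyers = $5.6.
Difference: $4 vs $5.6 → market B is larger by $1.6.

Market B, by $1.6.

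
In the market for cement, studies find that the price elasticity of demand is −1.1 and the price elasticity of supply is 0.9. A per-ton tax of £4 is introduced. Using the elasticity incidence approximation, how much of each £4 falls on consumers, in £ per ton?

Incidence ratio: consumers' share ≈ εs / (εs + |εd|) = 0.9 / (0.9 + 1.1) = 0.45.
So consumers bear ≈ 0.45 × £4 = £1.8; sellers bear £2.2.

Consumers bear ≈ £1.8 per ton.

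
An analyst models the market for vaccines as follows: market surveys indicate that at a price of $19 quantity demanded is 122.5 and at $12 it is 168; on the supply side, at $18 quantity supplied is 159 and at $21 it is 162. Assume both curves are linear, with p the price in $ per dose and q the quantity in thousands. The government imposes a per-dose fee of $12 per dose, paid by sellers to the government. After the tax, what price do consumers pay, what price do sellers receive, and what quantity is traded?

Demand slope: (168 − 122.5)/(12 − 19) = -6.5, so qd = 246 − 6.5p.
Supply slope: (162 − 159)/(21 − 18) = 1, so qs = p + 141.
Without the tax, 246 − 6.5p = p + 141 gives 7.5p = 105, so p* = $14 and q* = 155.
With the tax collected from sellers, supply shifts: qs = (p − 12) + 141.
Solving gives q = 144.6 with consumers paying $15.6 and sellers receiving $3.6 (the $12 wedge).

Consumers pay $15.6; sellers receive $3.6; quantity = 144.6.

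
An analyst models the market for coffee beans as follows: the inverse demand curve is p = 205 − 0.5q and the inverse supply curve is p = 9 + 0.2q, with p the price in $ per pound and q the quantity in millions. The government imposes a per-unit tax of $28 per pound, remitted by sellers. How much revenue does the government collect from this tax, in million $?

Inverting to q(p) form: qd = 410 − 2p; qs = 5p − 45.
Before the tax: set 410 − 2p = 5p − 45 → p* = $65, q* = 280.
With the tax collected from sellers, supply shifts: qs = 5(p − 28) − 45.
New equilibrium: consumers pay $85, sellers receive $57, q = 240. (Wedge: pb − ps = 28.)
Revenue = t · Q = 28 · 240 = $6720.

Tax revenue = $6720 million.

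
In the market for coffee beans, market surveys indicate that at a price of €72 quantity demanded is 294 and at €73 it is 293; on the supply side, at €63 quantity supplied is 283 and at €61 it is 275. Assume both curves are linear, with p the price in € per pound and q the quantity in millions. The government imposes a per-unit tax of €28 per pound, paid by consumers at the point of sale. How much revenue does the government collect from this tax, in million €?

Tax revenue = €7744.8 million.

Demand slope: (293 − 294)/(73 − 72) = -1, so qd = 366 − p.
Supply slope: (275 − 283)/(61 − 63) = 4, so qs = 4p + 31.
Before the tax: set 366 − p = 4p + 31 → p* = €67, q* = 299.
With the tax collected from consumers, demand (in seller-price terms) shifts: qd = 366 − (p + 28).
New equilibrium: consumers pay €89.4, suppliers receive €61.4, q = 276.6. (Wedge: pb − ps = 28.)
Revenue = t · Q = 28 · 276.6 = €7744.8.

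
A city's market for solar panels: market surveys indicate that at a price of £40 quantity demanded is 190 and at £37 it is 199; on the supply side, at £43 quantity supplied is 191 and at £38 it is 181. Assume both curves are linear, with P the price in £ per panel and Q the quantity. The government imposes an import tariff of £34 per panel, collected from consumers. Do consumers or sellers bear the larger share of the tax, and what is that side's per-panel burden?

Sellers bear the larger share: £20.4 per panel.

Demand slope: (199 − 190)/(37 − 40) = -3, so Qd = 310 − 3P.
Supply slope: (181 − 191)/(38 − 43) = 2, so Qs = 2P + 105.
Without the tax, 310 − 3P = 2P + 105 gives 5P = 205, so P* = £41 and Q* = 187.
With the tax collected from consumers, demand (in seller-price terms) shifts: Qd = 310 − 3(P + 34).
Solving gives Q = 146.2 with consumers paying £54.6 and sellers receiving £20.6 (the £34 wedge).
Per-panel burden: consumers £13.6, sellers £20.4.
Sellers take the larger share because supply is less price-elastic here (demand slope 3 vs supply slope 2).
The less price-elastic side of the market bears the larger share of a per-unit tax.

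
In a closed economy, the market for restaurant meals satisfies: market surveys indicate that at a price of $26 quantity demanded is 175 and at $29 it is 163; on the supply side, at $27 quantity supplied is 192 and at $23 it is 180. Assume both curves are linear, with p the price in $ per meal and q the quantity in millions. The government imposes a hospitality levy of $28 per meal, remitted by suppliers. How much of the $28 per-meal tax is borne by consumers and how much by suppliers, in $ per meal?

Consumers bear $12 per meal; suppliers bear $16 per meal.

Demand slope: (163 − 175)/(29 − 26) = -4, so qd = 279 − 4p.
Supply slope: (180 − 192)/(23 − 27) = 3, so qs = 3p + 111.
Without the tax, 279 − 4p = 3p + 111 gives 7p = 168, so p* = $24 and q* = 183.
With the tax collected from suppliers, supply shifts: qs = 3(p − 28) + 111.
New equilibrium: consumers pay $36, suppliers receive $8, q = 135. (Wedge: pb − ps = 28.)
Burden on consumers: $12; on suppliers: $16. (They sum to $28.)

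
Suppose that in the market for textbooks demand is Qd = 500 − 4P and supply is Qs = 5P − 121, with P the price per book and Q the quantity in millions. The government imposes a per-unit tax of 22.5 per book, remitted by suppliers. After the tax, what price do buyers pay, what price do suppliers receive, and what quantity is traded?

Buyers pay 81.5; suppliers receive 59; quantity = 174.

Without the tax, 500 − 4P = 5P − 121 gives 9P = 621, so P* = 69 and Q* = 224.
With the tax collected from suppliers, supply shifts: Qs = 5(P − 22.5) − 121.
New equilibrium: buyers pay 81.5, suppliers receive 59, Q = 174. (Wedge: Pb − Ps = 22.5.)
The less price-elastic side of the market bears the larger share of a per-unit tax.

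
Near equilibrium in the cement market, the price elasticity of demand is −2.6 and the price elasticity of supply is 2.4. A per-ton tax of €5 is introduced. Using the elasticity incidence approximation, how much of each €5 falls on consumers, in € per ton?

Consumers bear ≈ €2.4 per ton.

Incidence ratio: consumers' share ≈ εs / (εs + |εd|) = 2.4 / (2.4 + 2.6) = 0.48.
So consumers bear ≈ 0.48 × €5 = €2.4; sellers bear €2.6.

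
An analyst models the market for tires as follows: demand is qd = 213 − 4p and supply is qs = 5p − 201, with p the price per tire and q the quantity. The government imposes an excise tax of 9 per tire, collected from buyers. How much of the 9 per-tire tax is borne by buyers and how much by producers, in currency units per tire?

Before the tax: set 213 − 4p = 5p − 201 → p* = 46, q* = 29.
With the tax collected from buyers, demand (in seller-price terms) shifts: qd = 213 − 4(p + 9).
New equilibrium: buyers pay 51, producers receive 42, q = 9. (Wedge: pb − ps = 9.)
Burden on buyers: 5; on producers: 4. (They sum to 9.)

Buyers bear 5 per tire; producers bear 4 per tire.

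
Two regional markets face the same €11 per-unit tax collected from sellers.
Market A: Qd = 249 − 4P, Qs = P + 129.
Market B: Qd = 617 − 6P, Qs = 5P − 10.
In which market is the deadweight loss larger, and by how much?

Market B, by €116.6.

Market A: pre-tax P* = €24, Q* = 153; post-tax Q = 144.2; deadweight loss = €48.4.
Market B: pre-tax P* = €57, Q* = 275; post-tax Q = 245; deadweight loss = €165.
Difference: €48.4 vs €165 → market B is larger by €116.6.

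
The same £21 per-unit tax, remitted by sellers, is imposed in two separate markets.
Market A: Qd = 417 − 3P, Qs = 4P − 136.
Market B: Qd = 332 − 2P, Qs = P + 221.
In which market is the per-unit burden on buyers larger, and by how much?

Market A: pre-tax P* = £79, Q* = 180; post-tax Q = 144; per-unit burden on buyers = £12.
Market B: pre-tax P* = £37, Q* = 258; post-tax Q = 244; per-unit burden on buyers = £7.
Difference: £12 vs £7 → market A is larger by £5.

Market A, by £5.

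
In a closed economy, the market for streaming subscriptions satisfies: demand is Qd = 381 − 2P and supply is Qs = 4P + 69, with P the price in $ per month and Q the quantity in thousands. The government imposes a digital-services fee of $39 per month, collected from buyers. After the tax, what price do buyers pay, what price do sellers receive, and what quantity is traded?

Buyers pay $78; sellers receive $39; quantity = 225.

Without the tax, 381 − 2P = 4P + 69 gives 6P = 312, so P* = $52 and Q* = 277.
With the tax collected from buyers, demand (in seller-price terms) shifts: Qd = 381 − 2(P + 39).
New equilibrium: buyers pay $78, sellers receive $39, Q = 225. (Wedge: Pb − Ps = 39.)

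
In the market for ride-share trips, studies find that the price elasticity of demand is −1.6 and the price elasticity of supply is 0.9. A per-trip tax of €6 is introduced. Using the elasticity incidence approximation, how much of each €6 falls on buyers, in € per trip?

Incidence ratio: buyers' share ≈ εs / (εs + |εd|) = 0.9 / (0.9 + 1.6) = 0.36.
So buyers bear ≈ 0.36 × €6 = €2.16; producers bear €3.84.

Buyers bear ≈ €2.16 per trip.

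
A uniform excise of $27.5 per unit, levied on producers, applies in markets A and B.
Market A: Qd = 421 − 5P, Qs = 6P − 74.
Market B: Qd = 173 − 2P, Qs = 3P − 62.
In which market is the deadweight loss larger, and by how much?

Market A: pre-tax P* = $45, Q* = 196; post-tax Q = 121; deadweight loss = $1031.25.
Market B: pre-tax P* = $47, Q* = 79; post-tax Q = 46; deadweight loss = $453.75.
Difference: $1031.25 vs $453.75 → market A is larger by $577.5.

Market A, by $577.5.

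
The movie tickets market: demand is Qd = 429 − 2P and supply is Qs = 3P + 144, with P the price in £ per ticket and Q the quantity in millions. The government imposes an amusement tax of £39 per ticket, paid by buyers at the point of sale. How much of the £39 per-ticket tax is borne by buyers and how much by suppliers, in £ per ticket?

Buyers bear £23.4 per ticket; suppliers bear £15.6 per ticket.

Before the tax: set 429 − 2P = 3P + 144 → P* = £57, Q* = 315.
With the tax collected from buyers, demand (in seller-price terms) shifts: Qd = 429 − 2(P + 39).
Solving gives Q = 268.2 with buyers paying £80.4 and suppliers receiving £41.4 (the £39 wedge).
Burden on buyers: £23.4; on suppliers: £15.6. (They sum to £39.)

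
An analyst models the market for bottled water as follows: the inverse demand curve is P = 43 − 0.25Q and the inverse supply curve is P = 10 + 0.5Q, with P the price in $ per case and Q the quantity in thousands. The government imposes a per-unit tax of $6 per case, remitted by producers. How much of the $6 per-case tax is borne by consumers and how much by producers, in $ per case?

Inverting to Q(P) form: Qd = 172 − 4P; Qs = 2P − 20.
Before the tax: set 172 − 4P = 2P − 20 → P* = $32, Q* = 44.
With the tax collected from producers, supply shifts: Qs = 2(P − 6) − 20.
Solving gives Q = 36 with consumers paying $34 and producers receiving $28 (the $6 wedge).
Burden on consumers: $2; on producers: $4. (They sum to $6.)
The less price-elastic side of the market bears the larger share of a per-unit tax.

Consumers bear $2 per case; producers bear $4 per case.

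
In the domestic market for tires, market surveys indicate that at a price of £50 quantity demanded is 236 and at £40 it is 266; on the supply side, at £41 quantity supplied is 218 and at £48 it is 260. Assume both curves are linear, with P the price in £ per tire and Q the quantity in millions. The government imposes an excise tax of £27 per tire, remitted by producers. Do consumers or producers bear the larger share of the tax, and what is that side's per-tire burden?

Demand slope: (266 − 236)/(40 − 50) = -3, so Qd = 386 − 3P.
Supply slope: (260 − 218)/(48 − 41) = 6, so Qs = 6P − 28.
Before the tax: set 386 − 3P = 6P − 28 → P* = £46, Q* = 248.
With the tax collected from producers, supply shifts: Qs = 6(P − 27) − 28.
New equilibrium: consumers pay £64, producers receive £37, Q = 194. (Wedge: Pb − Ps = 27.)
Per-tire burden: consumers £18, producers £9.
Consumers take the larger share because demand is less price-elastic here (demand slope 3 vs supply slope 6).

Consumers bear the larger share: £18 per tire.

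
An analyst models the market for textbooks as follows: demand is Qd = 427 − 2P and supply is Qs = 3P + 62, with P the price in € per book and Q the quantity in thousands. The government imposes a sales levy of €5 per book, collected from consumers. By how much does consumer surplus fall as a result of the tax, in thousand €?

Consumer surplus falls by €834 thousand.

Without the tax, 427 − 2P = 3P + 62 gives 5P = 365, so P* = €73 and Q* = 281.
With the tax collected from consumers, demand (in seller-price terms) shifts: Qd = 427 − 2(P + 5).
Solving gives Q = 275 with consumers paying €76 and sellers receiving €71 (the €5 wedge).
ΔCS is the trapezoid between Q = 275 and Q = 281 of height €3: ½ · (281 + 275) · 3 = €834.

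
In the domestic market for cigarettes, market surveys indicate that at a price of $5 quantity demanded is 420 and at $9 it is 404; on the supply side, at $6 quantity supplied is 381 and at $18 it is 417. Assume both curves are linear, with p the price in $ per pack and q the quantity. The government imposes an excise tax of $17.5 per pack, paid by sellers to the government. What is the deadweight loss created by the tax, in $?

Deadweight loss = $262.5.

Demand slope: (404 − 420)/(9 − 5) = -4, so qd = 440 − 4p.
Supply slope: (417 − 381)/(18 − 6) = 3, so qs = 3p + 363.
Before the tax: set 440 − 4p = 3p + 363 → p* = $11, q* = 396.
With the tax collected from sellers, supply shifts: qs = 3(p − 17.5) + 363.
New equilibrium: consumers pay $18.5, sellers receive $1, q = 366. (Wedge: pb − ps = 17.5.)
Quantity falls by |ΔQ| = |396 − 366| = 30.
DWL = ½ · t · |ΔQ| = ½ · 17.5 · 30 = $262.5.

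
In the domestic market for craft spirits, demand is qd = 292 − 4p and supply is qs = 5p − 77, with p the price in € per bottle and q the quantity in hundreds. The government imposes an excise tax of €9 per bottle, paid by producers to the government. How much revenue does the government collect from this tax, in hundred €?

Tax revenue = €972 hundred.

Without the tax, 292 − 4p = 5p − 77 gives 9p = 369, so p* = €41 and q* = 128.
With the tax collected from producers, supply shifts: qs = 5(p − 9) − 77.
Solving gives q = 108 with buyers paying €46 and producers receiving €37 (the €9 wedge).
Revenue = t · Q = 9 · 108 = €972.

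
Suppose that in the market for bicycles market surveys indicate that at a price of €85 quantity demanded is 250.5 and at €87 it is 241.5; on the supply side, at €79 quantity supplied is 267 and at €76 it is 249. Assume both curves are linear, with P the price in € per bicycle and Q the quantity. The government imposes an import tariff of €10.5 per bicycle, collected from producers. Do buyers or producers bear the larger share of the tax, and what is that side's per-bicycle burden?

Buyers bear the larger share: €6 per bicycle.

Demand slope: (241.5 − 250.5)/(87 − 85) = -4.5, so Qd = 633 − 4.5P.
Supply slope: (249 − 267)/(76 − 79) = 6, so Qs = 6P − 207.
Before the tax: set 633 − 4.5P = 6P − 207 → P* = €80, Q* = 273.
With the tax collected from producers, supply shifts: Qs = 6(P − 10.5) − 207.
New equilibrium: buyers pay €86, producers receive €75.5, Q = 246. (Wedge: Pb − Ps = 10.5.)
Per-bicycle burden: buyers €6, producers €4.5.
Buyers take the larger share because demand is less price-elastic here (demand slope 4.5 vs supply slope 6).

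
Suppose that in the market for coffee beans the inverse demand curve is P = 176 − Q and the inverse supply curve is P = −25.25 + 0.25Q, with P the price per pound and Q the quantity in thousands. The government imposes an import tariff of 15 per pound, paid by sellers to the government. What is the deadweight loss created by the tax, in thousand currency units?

Inverting to Q(P) form: Qd = 176 − P; Qs = 4P + 101.
Without the tax, 176 − P = 4P + 101 gives 5P = 75, so P* = 15 and Q* = 161.
With the tax collected from sellers, supply shifts: Qs = 4(P − 15) + 101.
Solving gives Q = 149 with consumers paying 27 and sellers receiving 12 (the 15 wedge).
Quantity falls by |ΔQ| = |161 − 149| = 12.
DWL = ½ · t · |ΔQ| = ½ · 15 · 12 = 90.

Deadweight loss = 90 thousand.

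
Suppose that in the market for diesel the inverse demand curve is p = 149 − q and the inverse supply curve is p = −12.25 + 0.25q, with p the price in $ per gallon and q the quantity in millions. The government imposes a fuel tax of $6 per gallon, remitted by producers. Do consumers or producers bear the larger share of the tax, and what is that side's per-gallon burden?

Rewrite in direct form: qd = 149 − p and qs = 4p + 49.
Before the tax: set 149 − p = 4p + 49 → p* = $20, q* = 129.
With the tax collected from producers, supply shifts: qs = 4(p − 6) + 49.
Solving gives q = 124.2 with consumers paying $24.8 and producers receiving $18.8 (the $6 wedge).
Per-gallon burden: consumers $4.8, producers $1.2.
Consumers take the larger share because demand is less price-elastic here (demand slope 1 vs supply slope 4).

Consumers bear the larger share: $4.8 per gallon.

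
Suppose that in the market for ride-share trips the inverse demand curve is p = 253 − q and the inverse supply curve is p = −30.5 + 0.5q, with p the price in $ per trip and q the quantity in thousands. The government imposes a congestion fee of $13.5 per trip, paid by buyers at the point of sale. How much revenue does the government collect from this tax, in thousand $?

Tax revenue = $2430 thousand.

Inverting to q(p) form: qd = 253 − p; qs = 2p + 61.
Without the tax, 253 − p = 2p + 61 gives 3p = 192, so p* = $64 and q* = 189.
With the tax collected from buyers, demand (in seller-price terms) shifts: qd = 253 − (p + 13.5).
Solving gives q = 180 with buyers paying $73 and producers receiving $59.5 (the $13.5 wedge).
Revenue = t · Q = 13.5 · 180 = $2430.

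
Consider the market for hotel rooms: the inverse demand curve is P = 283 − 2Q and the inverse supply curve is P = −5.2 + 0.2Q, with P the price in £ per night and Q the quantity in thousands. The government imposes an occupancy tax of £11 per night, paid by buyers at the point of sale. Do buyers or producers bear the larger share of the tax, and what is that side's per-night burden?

Inverting to Q(P) form: Qd = 141.5 − 0.5P; Qs = 5P + 26.
Without the tax, 141.5 − 0.5P = 5P + 26 gives 5.5P = 115.5, so P* = £21 and Q* = 131.
With the tax collected from buyers, demand (in seller-price terms) shifts: Qd = 141.5 − 0.5(P + 11).
Solving gives Q = 126 with buyers paying £31 and producers receiving £20 (the £11 wedge).
Per-night burden: buyers £10, producers £1.
Buyers take the larger share because demand is less price-elastic here (demand slope 0.5 vs supply slope 5).
The less price-elastic side of the market bears the larger share of a per-unit tax.

Buyers bear the larger share: £10 per night.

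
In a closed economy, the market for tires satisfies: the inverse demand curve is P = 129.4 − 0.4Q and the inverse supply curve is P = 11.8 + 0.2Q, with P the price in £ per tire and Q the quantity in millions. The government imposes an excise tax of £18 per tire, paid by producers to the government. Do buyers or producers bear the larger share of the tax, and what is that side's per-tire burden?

Buyers bear the larger share: £12 per tire.

Rewrite in direct form: Qd = 323.5 − 2.5P and Qs = 5P − 59.
Before the tax: set 323.5 − 2.5P = 5P − 59 → P* = £51, Q* = 196.
With the tax collected from producers, supply shifts: Qs = 5(P − 18) − 59.
New equilibrium: buyers pay £63, producers receive £45, Q = 166. (Wedge: Pb − Ps = 18.)
Per-tire burden: buyers £12, producers £6.
Buyers take the larger share because demand is less price-elastic here (demand slope 2.5 vs supply slope 5).
The less price-elastic side of the market bears the larger share of a per-unit tax.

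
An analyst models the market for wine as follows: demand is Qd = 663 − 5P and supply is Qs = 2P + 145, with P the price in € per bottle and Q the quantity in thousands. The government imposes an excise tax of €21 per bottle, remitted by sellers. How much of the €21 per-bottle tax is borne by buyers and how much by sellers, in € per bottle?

Buyers bear €6 per bottle; sellers bear €15 per bottle.

Before the tax: set 663 − 5P = 2P + 145 → P* = €74, Q* = 293.
With the tax collected from sellers, supply shifts: Qs = 2(P − 21) + 145.
New equilibrium: buyers pay €80, sellers receive €59, Q = 263. (Wedge: Pb − Ps = 21.)
Burden on buyers: €6; on sellers: €15. (They sum to €21.)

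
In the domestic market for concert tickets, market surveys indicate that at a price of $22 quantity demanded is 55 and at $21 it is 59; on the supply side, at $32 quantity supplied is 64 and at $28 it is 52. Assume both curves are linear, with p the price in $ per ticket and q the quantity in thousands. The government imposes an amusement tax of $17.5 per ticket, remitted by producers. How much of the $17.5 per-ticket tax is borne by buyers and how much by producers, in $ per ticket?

Demand slope: (59 − 55)/(21 − 22) = -4, so qd = 143 − 4p.
Supply slope: (52 − 64)/(28 − 32) = 3, so qs = 3p − 32.
Without the tax, 143 − 4p = 3p − 32 gives 7p = 175, so p* = $25 and q* = 43.
With the tax collected from producers, supply shifts: qs = 3(p − 17.5) − 32.
New equilibrium: buyers pay $32.5, producers receive $15, q = 13. (Wedge: pb − ps = 17.5.)
Burden on buyers: $7.5; on producers: $10. (They sum to $17.5.)
The less price-elastic side of the market bears the larger share of a per-unit tax.

Buyers bear $7.5 per ticket; producers bear $10 per ticket.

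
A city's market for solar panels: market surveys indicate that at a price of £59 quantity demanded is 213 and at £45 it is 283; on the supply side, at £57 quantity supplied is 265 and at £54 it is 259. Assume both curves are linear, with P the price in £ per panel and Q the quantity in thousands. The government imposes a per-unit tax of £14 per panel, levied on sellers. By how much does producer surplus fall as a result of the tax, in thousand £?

Producer surplus falls by £2430 thousand.

Demand slope: (283 − 213)/(45 − 59) = -5, so Qd = 508 − 5P.
Supply slope: (259 − 265)/(54 − 57) = 2, so Qs = 2P + 151.
Before the tax: set 508 − 5P = 2P + 151 → P* = £51, Q* = 253.
With the tax collected from sellers, supply shifts: Qs = 2(P − 14) + 151.
New equilibrium: buyers pay £55, sellers receive £41, Q = 233. (Wedge: Pb − Ps = 14.)
ΔPS is the trapezoid between Q = 233 and Q = 253 of height £10: ½ · (253 + 233) · 10 = £2430.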